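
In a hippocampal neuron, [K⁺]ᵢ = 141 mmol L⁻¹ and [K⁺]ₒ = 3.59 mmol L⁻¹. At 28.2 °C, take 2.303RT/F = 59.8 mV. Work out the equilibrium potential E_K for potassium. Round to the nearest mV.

-95 mV

E = (59.8/z) · log₁₀([K⁺]_out/[K⁺]_in) with z = +1.
= (59.8/1) · log₁₀(3.59/141) = 59.80 · log₁₀(0.02546)
= 59.80 · (-1.5941) = -95.33 mV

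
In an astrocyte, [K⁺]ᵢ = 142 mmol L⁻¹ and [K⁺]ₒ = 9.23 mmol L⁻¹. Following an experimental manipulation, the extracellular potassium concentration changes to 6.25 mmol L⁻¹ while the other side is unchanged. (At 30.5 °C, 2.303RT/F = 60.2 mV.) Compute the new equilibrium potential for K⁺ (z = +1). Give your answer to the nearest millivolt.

-82 mV

After the shift: [K⁺]_out = 6.25, [K⁺]_in = 142 mmol L⁻¹.
E_new = (60.2/1)·log₁₀(6.25/142) = 60.20 · (-1.3564) = -81.66 mV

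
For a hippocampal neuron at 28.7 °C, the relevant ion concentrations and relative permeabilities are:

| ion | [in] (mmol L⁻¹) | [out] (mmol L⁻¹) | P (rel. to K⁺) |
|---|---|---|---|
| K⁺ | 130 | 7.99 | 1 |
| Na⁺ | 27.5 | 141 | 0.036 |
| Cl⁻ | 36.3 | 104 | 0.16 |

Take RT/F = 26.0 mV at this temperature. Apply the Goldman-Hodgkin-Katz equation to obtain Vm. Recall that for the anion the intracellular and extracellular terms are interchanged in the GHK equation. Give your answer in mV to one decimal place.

-53.5 mV

Vm = 26.0 · ln[(Σ P·[cation]ₒ + Σ P·[anion]ᵢ) / (Σ P·[cation]ᵢ + Σ P·[anion]ₒ)]
Numerator = 1×7.99 + 0.036×141 + 0.16×36.3 = 18.87
Denominator = 1×130 + 0.036×27.5 + 0.16×104 = 147.6
Vm = 26.0 · ln(0.12785) = 26.0 × (-2.0569) = -53.48 mV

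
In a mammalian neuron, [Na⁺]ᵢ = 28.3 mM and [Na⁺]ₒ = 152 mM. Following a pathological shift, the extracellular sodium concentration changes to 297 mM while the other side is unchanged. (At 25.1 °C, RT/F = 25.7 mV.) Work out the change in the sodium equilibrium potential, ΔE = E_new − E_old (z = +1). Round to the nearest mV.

17 mV

E_old = (25.7/1)·ln(152/28.3) = 43.20 mV
E_new = (25.7/1)·ln(297/28.3) = 60.42 mV
ΔE = 60.42 − (43.20) = 17.22 mV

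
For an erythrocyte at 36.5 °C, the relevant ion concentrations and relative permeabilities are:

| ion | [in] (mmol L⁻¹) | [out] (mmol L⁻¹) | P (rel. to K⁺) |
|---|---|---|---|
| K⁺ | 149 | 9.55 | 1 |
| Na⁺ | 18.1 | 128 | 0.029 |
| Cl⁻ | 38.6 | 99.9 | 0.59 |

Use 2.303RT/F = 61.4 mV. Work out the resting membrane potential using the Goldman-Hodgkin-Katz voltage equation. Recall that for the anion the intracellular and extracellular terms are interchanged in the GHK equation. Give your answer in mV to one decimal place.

-46.8 mV

Vm = 61.4 · log₁₀[(Σ P·[cation]ₒ + Σ P·[anion]ᵢ) / (Σ P·[cation]ᵢ + Σ P·[anion]ₒ)]
Numerator = 1×9.55 + 0.029×128 + 0.59×38.6 = 36.04
Denominator = 1×149 + 0.029×18.1 + 0.59×99.9 = 208.5
Vm = 61.4 · log₁₀(0.17286) = 61.4 × (-0.7623) = -46.81 mV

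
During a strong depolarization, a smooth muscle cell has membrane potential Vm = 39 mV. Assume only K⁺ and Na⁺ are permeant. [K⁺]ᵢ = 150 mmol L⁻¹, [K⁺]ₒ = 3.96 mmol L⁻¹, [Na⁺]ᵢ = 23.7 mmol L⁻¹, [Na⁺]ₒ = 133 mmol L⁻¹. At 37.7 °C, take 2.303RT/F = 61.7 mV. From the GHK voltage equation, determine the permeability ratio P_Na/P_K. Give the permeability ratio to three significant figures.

Let α = P_Na/P_K. GHK: Vm = 61.7·log₁₀[(Kₒ + α·Naₒ)/(Kᵢ + α·Naᵢ)].
10^(Vm/61.7) = 10^(39.0/61.7) = 4.2864
So 4.2864·(Kᵢ + α·Naᵢ) = Kₒ + α·Naₒ → α = (4.2864·150.0 − 3.96) / (133.0 − 4.2864·23.7)
α = (643 − 3.96) / (133.0 − 101.6) = 639/31.41 = 20.34

20.3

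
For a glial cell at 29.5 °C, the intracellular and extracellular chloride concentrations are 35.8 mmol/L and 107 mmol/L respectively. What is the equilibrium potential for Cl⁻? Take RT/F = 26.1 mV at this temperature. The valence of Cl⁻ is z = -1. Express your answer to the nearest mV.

-29 mV

E = (26.1/z) · ln([Cl⁻]_out/[Cl⁻]_in) with z = -1.
For an anion, dividing by z = -1 reverses the sign.
= (26.1/-1) · ln(107/35.8) = -26.10 · ln(2.989)
= -26.10 · (1.0949) = -28.58 mV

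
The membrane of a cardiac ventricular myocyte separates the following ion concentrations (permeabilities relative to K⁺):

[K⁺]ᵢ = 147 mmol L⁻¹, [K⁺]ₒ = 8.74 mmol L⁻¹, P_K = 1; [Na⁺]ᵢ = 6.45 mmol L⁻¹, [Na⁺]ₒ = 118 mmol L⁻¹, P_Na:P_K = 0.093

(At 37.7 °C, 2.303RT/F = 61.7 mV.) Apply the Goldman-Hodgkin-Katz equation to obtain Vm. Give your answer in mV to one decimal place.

-53.9 mV

Vm = 61.7 · log₁₀[(Σ P·[cation]ₒ + Σ P·[anion]ᵢ) / (Σ P·[cation]ᵢ + Σ P·[anion]ₒ)]
Numerator = 1×8.74 + 0.093×118 = 19.71
Denominator = 1×147 + 0.093×6.45 = 147.6
Vm = 61.7 · log₁₀(0.13356) = 61.7 × (-0.8743) = -53.94 mV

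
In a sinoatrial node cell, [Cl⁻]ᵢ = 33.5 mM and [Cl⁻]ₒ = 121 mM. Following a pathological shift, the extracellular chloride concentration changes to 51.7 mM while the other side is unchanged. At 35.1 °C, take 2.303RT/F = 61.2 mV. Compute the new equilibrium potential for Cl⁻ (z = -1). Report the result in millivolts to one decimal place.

After the shift: [Cl⁻]_out = 51.7, [Cl⁻]_in = 33.5 mM.
E_new = (61.2/-1)·log₁₀(51.7/33.5) = -61.20 · (0.1884) = -11.53 mV

-11.5 mV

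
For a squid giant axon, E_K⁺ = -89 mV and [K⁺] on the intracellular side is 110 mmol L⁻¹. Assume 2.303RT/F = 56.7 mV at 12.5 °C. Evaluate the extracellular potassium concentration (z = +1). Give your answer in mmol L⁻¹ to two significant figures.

3.0 mmol L⁻¹

Nernst: E = (56.7/1) · log₁₀([out]/[in]), so log₁₀([out]/[in]) = -89.0 × 1 / 56.7 = -1.5697.
[out]/[in] = 10^(-1.5697) = 0.02694.
[out] = 0.02694 × 110 = 2.963 mmol L⁻¹.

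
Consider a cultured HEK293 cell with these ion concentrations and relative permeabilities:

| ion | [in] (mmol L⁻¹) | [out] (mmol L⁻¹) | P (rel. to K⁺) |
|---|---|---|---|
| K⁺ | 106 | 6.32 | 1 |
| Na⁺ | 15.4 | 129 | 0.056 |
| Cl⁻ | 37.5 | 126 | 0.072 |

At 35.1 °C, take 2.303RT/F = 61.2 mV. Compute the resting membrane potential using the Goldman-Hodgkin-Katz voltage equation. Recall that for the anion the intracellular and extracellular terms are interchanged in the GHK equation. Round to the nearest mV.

Vm = 61.2 · log₁₀[(Σ P·[cation]ₒ + Σ P·[anion]ᵢ) / (Σ P·[cation]ᵢ + Σ P·[anion]ₒ)]
Numerator = 1×6.32 + 0.056×129 + 0.072×37.5 = 16.24
Denominator = 1×106 + 0.056×15.4 + 0.072×126 = 115.9
Vm = 61.2 · log₁₀(0.14011) = 61.2 × (-0.8535) = -52.24 mV

-52 mV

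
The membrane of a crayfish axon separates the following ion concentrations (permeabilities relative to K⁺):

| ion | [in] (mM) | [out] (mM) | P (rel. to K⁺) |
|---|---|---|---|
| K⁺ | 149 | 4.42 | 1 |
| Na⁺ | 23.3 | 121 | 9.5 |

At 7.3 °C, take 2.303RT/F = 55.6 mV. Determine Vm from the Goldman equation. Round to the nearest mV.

27 mV

Vm = 55.6 · log₁₀[(Σ P·[cation]ₒ + Σ P·[anion]ᵢ) / (Σ P·[cation]ᵢ + Σ P·[anion]ₒ)]
Numerator = 1×4.42 + 9.5×121 = 1154
Denominator = 1×149 + 9.5×23.3 = 370.4
Vm = 55.6 · log₁₀(3.1158) = 55.6 × (0.4936) = 27.44 mV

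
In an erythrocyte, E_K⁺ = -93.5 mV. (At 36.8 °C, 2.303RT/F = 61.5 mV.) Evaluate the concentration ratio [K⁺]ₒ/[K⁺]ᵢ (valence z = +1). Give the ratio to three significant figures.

0.0302

log₁₀([out]/[in]) = E·z/(61.5) = -93.5 × 1 / 61.5 = -1.5203
[out]/[in] = 10^(-1.5203) = 0.03018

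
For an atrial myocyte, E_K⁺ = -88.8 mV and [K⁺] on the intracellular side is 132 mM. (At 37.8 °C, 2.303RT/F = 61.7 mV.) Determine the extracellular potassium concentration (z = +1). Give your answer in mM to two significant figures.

Nernst: E = (61.7/1) · log₁₀([out]/[in]), so log₁₀([out]/[in]) = -88.8 × 1 / 61.7 = -1.4392.
[out]/[in] = 10^(-1.4392) = 0.03637.
[out] = 0.03637 × 132 = 4.801 mM.

4.8 mM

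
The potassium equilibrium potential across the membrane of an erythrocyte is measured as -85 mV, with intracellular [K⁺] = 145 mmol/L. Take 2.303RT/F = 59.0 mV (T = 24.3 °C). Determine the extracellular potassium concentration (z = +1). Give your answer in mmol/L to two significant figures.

5.3 mmol/L

Nernst: E = (59.0/1) · log₁₀([out]/[in]), so log₁₀([out]/[in]) = -85.0 × 1 / 59.0 = -1.4407.
[out]/[in] = 10^(-1.4407) = 0.03625.
[out] = 0.03625 × 145 = 5.256 mmol/L.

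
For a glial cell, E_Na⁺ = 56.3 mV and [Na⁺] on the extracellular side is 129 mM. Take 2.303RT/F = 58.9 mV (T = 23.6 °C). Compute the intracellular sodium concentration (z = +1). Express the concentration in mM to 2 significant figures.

14 mM

Nernst: E = (58.9/1) · log₁₀([out]/[in]), so log₁₀([out]/[in]) = 56.3 × 1 / 58.9 = 0.9559.
[out]/[in] = 10^(0.9559) = 9.034.
[in] = 129 / 9.034 = 14.28 mM.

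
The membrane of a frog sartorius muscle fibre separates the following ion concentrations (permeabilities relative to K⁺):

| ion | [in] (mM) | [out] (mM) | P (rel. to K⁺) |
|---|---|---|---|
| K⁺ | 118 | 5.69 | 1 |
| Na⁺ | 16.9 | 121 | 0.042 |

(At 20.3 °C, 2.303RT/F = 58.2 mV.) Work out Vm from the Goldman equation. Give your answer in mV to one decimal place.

Vm = 58.2 · log₁₀[(Σ P·[cation]ₒ + Σ P·[anion]ᵢ) / (Σ P·[cation]ᵢ + Σ P·[anion]ₒ)]
Numerator = 1×5.69 + 0.042×121 = 10.77
Denominator = 1×118 + 0.042×16.9 = 118.7
Vm = 58.2 · log₁₀(0.090742) = 58.2 × (-1.0422) = -60.66 mV

-60.7 mV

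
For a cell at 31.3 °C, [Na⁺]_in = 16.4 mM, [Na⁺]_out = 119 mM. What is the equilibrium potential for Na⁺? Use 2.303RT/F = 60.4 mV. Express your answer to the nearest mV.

52 mV

E = (60.4/z) · log₁₀([Na⁺]_out/[Na⁺]_in) with z = +1.
= (60.4/1) · log₁₀(119/16.4) = 60.40 · log₁₀(7.256)
= 60.40 · (0.8607) = 51.99 mV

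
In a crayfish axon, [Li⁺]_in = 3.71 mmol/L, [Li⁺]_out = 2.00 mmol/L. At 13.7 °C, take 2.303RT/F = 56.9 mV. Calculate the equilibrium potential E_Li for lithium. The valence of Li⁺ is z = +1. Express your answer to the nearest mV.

E = (56.9/z) · log₁₀([Li⁺]_out/[Li⁺]_in) with z = +1.
= (56.9/1) · log₁₀(2.00/3.71) = 56.90 · log₁₀(0.5391)
= 56.90 · (-0.2683) = -15.27 mV

-15 mV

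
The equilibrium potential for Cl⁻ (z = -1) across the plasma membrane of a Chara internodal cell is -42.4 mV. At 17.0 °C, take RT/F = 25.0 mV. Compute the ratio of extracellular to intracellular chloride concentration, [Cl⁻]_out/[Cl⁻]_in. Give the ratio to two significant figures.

5.5

ln([out]/[in]) = E·z/(25.0) = -42.4 × -1 / 25.0 = 1.6960
[out]/[in] = e^(1.6960) = 5.452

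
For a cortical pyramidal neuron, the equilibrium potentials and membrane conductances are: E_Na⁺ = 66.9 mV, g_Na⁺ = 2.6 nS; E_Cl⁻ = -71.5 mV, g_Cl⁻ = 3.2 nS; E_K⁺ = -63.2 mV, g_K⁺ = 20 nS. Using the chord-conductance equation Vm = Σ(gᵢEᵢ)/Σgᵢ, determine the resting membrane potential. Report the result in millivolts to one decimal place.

Σ gᵢEᵢ = 2.6·(66.9) + 3.2·(-71.5) + 20·(-63.2) = -1318.86
Σ gᵢ = 2.6 + 3.2 + 20 = 25.8
Vm = -1318.86 / 25.8 = -51.12 mV

-51.1 mV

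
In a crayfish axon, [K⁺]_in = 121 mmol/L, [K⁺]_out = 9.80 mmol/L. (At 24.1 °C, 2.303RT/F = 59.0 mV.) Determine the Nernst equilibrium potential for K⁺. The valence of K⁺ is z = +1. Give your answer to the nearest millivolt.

-64 mV

E = (59.0/z) · log₁₀([K⁺]_out/[K⁺]_in) with z = +1.
= (59.0/1) · log₁₀(9.80/121) = 59.00 · log₁₀(0.08099)
= 59.00 · (-1.0916) = -64.40 mV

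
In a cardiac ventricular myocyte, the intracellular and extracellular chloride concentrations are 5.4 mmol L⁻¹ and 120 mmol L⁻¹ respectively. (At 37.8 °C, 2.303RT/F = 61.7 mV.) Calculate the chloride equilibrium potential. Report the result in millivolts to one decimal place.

-83.1 mV

E = (61.7/z) · log₁₀([Cl⁻]_out/[Cl⁻]_in) with z = -1.
For an anion, dividing by z = -1 reverses the sign.
= (61.7/-1) · log₁₀(120/5.4) = -61.70 · log₁₀(22.22)
= -61.70 · (1.3468) = -83.10 mV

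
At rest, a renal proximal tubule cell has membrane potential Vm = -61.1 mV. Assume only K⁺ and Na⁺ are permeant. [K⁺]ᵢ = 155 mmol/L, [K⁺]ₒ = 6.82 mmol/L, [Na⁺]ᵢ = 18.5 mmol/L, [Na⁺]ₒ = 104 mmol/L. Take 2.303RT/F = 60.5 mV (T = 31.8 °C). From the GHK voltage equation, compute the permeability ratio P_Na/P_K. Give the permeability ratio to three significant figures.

0.0815

Let α = P_Na/P_K. GHK: Vm = 60.5·log₁₀[(Kₒ + α·Naₒ)/(Kᵢ + α·Naᵢ)].
10^(Vm/60.5) = 10^(-61.1/60.5) = 0.097742
So 0.097742·(Kᵢ + α·Naᵢ) = Kₒ + α·Naₒ → α = (0.097742·155.0 − 6.82) / (104.0 − 0.097742·18.5)
α = (15.15 − 6.82) / (104.0 − 1.808) = 8.33/102.2 = 0.08151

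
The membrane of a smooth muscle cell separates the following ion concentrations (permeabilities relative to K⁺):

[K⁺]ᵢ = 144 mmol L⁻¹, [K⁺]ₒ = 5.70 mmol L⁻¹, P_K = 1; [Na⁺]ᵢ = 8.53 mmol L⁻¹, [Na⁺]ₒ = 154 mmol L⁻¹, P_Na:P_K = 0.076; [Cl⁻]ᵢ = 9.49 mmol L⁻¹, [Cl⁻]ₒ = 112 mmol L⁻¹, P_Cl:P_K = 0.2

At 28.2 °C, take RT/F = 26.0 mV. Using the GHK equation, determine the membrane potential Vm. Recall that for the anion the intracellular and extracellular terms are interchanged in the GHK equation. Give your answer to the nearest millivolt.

-56 mV

Vm = 26.0 · ln[(Σ P·[cation]ₒ + Σ P·[anion]ᵢ) / (Σ P·[cation]ᵢ + Σ P·[anion]ₒ)]
Numerator = 1×5.70 + 0.076×154 + 0.2×9.49 = 19.3
Denominator = 1×144 + 0.076×8.53 + 0.2×112 = 167
Vm = 26.0 · ln(0.11555) = 26.0 × (-2.1581) = -56.11 mV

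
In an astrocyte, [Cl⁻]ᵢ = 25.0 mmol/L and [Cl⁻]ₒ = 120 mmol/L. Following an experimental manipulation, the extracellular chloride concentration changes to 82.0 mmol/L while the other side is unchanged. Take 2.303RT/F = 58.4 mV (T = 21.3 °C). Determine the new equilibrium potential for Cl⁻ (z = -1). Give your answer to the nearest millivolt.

-30 mV

After the shift: [Cl⁻]_out = 82.0, [Cl⁻]_in = 25.0 mmol/L.
E_new = (58.4/-1)·log₁₀(82.0/25.0) = -58.40 · (0.5159) = -30.13 mV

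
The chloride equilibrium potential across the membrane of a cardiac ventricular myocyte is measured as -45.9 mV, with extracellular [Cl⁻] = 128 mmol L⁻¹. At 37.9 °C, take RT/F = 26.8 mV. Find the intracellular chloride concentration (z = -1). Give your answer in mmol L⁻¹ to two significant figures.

23 mmol L⁻¹

Nernst: E = (26.8/-1) · ln([out]/[in]), so ln([out]/[in]) = -45.9 × -1 / 26.8 = 1.7127.
[out]/[in] = e^(1.7127) = 5.544.
[in] = 128 / 5.544 = 23.09 mmol L⁻¹.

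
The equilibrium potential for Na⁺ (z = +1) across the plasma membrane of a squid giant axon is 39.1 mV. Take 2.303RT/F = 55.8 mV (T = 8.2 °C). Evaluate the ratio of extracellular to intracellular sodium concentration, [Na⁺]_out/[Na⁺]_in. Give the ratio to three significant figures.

log₁₀([out]/[in]) = E·z/(55.8) = 39.1 × 1 / 55.8 = 0.7007
[out]/[in] = 10^(0.7007) = 5.02

5.02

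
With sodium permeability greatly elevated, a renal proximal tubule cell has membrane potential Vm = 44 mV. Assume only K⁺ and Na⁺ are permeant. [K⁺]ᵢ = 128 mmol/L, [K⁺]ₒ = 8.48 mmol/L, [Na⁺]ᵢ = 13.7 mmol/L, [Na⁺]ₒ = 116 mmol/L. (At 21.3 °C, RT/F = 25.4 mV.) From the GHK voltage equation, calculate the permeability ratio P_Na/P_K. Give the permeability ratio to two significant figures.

19

Let α = P_Na/P_K. GHK: Vm = 25.4·ln[(Kₒ + α·Naₒ)/(Kᵢ + α·Naᵢ)].
e^(Vm/25.4) = e^(44.0/25.4) = 5.6535
So 5.6535·(Kᵢ + α·Naᵢ) = Kₒ + α·Naₒ → α = (5.6535·128.0 − 8.48) / (116.0 − 5.6535·13.7)
α = (723.7 − 8.48) / (116.0 − 77.45) = 715.2/38.55 = 18.55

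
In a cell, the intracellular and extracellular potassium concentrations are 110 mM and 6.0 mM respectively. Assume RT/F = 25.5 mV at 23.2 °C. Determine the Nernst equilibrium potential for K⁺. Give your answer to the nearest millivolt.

-74 mV

E = (25.5/z) · ln([K⁺]_out/[K⁺]_in) with z = +1.
= (25.5/1) · ln(6.0/110) = 25.50 · ln(0.05455)
= 25.50 · (-2.9087) = -74.17 mV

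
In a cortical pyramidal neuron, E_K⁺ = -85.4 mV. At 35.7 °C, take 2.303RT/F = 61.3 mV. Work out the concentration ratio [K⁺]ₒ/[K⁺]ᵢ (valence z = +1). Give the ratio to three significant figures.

log₁₀([out]/[in]) = E·z/(61.3) = -85.4 × 1 / 61.3 = -1.3931
[out]/[in] = 10^(-1.3931) = 0.04044

0.0404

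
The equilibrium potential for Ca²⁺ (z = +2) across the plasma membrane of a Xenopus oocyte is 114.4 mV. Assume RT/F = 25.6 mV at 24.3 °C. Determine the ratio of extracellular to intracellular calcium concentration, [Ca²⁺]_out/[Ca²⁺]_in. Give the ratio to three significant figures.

7610

ln([out]/[in]) = E·z/(25.6) = 114.4 × 2 / 25.6 = 8.9375
[out]/[in] = e^(8.9375) = 7612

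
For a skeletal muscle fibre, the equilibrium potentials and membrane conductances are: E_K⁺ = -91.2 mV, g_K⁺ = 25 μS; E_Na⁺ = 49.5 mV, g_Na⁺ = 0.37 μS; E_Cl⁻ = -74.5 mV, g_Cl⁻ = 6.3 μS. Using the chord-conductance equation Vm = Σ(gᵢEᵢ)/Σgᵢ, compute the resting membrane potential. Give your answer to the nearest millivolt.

-86 mV

Σ gᵢEᵢ = 25·(-91.2) + 0.37·(49.5) + 6.3·(-74.5) = -2731.03
Σ gᵢ = 25 + 0.37 + 6.3 = 31.67
Vm = -2731.03 / 31.67 = -86.23 mV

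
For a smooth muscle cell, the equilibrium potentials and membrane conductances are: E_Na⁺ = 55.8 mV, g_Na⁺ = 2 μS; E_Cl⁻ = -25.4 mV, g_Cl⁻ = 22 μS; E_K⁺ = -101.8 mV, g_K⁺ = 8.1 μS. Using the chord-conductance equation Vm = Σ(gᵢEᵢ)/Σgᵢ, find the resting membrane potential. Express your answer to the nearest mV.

-40 mV

Σ gᵢEᵢ = 2·(55.8) + 22·(-25.4) + 8.1·(-101.8) = -1271.78
Σ gᵢ = 2 + 22 + 8.1 = 32.1
Vm = -1271.78 / 32.1 = -39.62 mV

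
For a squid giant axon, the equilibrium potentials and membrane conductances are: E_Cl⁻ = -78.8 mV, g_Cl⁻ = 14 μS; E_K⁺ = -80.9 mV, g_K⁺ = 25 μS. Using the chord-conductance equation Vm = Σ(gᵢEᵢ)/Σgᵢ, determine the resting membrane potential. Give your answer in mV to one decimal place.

Σ gᵢEᵢ = 14·(-78.8) + 25·(-80.9) = -3125.70
Σ gᵢ = 14 + 25 = 39
Vm = -3125.70 / 39 = -80.15 mV

-80.1 mV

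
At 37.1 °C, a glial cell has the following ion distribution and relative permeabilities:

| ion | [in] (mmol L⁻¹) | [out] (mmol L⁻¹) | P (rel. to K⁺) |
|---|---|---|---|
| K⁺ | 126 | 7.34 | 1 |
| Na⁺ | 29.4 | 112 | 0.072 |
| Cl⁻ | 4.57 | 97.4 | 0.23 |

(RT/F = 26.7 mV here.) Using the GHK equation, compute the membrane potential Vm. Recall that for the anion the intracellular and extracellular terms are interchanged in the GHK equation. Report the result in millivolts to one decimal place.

-59.1 mV

Vm = 26.7 · ln[(Σ P·[cation]ₒ + Σ P·[anion]ᵢ) / (Σ P·[cation]ᵢ + Σ P·[anion]ₒ)]
Numerator = 1×7.34 + 0.072×112 + 0.23×4.57 = 16.46
Denominator = 1×126 + 0.072×29.4 + 0.23×97.4 = 150.5
Vm = 26.7 · ln(0.10932) = 26.7 × (-2.2135) = -59.10 mV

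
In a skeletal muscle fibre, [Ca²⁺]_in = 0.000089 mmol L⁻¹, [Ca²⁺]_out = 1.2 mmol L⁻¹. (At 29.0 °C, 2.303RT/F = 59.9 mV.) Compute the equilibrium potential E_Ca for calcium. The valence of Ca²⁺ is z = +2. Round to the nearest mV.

E = (59.9/z) · log₁₀([Ca²⁺]_out/[Ca²⁺]_in) with z = +2.
= (59.9/2) · log₁₀(1.2/0.000089) = 29.95 · log₁₀(1.348e+04)
= 29.95 · (4.1298) = 123.69 mV

124 mV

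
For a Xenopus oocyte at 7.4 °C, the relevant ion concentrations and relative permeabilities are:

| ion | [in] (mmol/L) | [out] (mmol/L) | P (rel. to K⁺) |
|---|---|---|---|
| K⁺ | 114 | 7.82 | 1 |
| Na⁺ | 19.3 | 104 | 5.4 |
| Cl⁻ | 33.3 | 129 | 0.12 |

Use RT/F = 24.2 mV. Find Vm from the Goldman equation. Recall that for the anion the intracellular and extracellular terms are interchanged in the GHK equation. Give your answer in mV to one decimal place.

21.7 mV

Vm = 24.2 · ln[(Σ P·[cation]ₒ + Σ P·[anion]ᵢ) / (Σ P·[cation]ᵢ + Σ P·[anion]ₒ)]
Numerator = 1×7.82 + 5.4×104 + 0.12×33.3 = 573.4
Denominator = 1×114 + 5.4×19.3 + 0.12×129 = 233.7
Vm = 24.2 · ln(2.4536) = 24.2 × (0.8976) = 21.72 mV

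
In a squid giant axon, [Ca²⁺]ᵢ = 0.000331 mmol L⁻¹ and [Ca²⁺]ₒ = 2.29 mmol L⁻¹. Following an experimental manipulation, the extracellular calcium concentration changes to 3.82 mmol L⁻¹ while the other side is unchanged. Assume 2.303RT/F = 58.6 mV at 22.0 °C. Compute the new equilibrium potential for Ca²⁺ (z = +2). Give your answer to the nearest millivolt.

119 mV

After the shift: [Ca²⁺]_out = 3.82, [Ca²⁺]_in = 0.000331 mmol L⁻¹.
E_new = (58.6/2)·log₁₀(3.82/0.000331) = 29.30 · (4.0622) = 119.02 mV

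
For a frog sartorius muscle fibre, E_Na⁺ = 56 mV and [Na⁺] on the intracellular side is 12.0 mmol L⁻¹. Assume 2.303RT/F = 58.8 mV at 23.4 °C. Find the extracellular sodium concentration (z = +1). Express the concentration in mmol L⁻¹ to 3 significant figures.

108 mmol L⁻¹

Nernst: E = (58.8/1) · log₁₀([out]/[in]), so log₁₀([out]/[in]) = 56.0 × 1 / 58.8 = 0.9524.
[out]/[in] = 10^(0.9524) = 8.962.
[out] = 8.962 × 12.0 = 107.5 mmol L⁻¹.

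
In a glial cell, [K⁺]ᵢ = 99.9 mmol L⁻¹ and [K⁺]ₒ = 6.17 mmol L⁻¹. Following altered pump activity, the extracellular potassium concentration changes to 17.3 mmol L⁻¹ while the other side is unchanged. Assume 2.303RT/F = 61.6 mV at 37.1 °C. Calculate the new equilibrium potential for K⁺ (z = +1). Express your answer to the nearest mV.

-47 mV

After the shift: [K⁺]_out = 17.3, [K⁺]_in = 99.9 mmol L⁻¹.
E_new = (61.6/1)·log₁₀(17.3/99.9) = 61.60 · (-0.7615) = -46.91 mV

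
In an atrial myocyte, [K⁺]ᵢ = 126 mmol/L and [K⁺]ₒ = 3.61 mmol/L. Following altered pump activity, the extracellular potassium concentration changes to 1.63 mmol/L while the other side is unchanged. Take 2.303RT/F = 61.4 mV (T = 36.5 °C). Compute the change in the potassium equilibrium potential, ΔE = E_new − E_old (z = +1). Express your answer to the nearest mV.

-21 mV

E_old = (61.4/1)·log₁₀(3.61/126) = -94.73 mV
E_new = (61.4/1)·log₁₀(1.63/126) = -115.93 mV
ΔE = -115.93 − (-94.73) = -21.20 mV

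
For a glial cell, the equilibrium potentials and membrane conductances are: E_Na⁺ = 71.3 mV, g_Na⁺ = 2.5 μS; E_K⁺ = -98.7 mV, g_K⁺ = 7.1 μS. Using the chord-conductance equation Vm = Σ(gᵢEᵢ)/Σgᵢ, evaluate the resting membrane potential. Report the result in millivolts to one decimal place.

-54.4 mV

Σ gᵢEᵢ = 2.5·(71.3) + 7.1·(-98.7) = -522.52
Σ gᵢ = 2.5 + 7.1 = 9.6
Vm = -522.52 / 9.6 = -54.43 mV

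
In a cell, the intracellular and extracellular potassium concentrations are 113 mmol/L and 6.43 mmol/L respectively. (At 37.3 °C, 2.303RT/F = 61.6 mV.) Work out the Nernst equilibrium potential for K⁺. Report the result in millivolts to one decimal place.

-76.7 mV

E = (61.6/z) · log₁₀([K⁺]_out/[K⁺]_in) with z = +1.
= (61.6/1) · log₁₀(6.43/113) = 61.60 · log₁₀(0.0569)
= 61.60 · (-1.2449) = -76.68 mV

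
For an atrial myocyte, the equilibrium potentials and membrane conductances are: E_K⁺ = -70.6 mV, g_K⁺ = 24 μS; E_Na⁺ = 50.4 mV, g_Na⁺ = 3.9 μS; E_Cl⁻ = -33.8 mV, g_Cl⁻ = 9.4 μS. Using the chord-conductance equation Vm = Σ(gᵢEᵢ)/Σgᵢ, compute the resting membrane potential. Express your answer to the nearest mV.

-49 mV

Σ gᵢEᵢ = 24·(-70.6) + 3.9·(50.4) + 9.4·(-33.8) = -1815.56
Σ gᵢ = 24 + 3.9 + 9.4 = 37.3
Vm = -1815.56 / 37.3 = -48.67 mV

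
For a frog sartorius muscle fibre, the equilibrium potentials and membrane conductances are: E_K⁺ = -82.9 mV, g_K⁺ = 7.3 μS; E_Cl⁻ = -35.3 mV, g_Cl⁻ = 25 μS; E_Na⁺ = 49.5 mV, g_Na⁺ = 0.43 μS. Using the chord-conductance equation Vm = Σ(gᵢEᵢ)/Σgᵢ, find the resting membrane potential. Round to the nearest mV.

Σ gᵢEᵢ = 7.3·(-82.9) + 25·(-35.3) + 0.43·(49.5) = -1466.38
Σ gᵢ = 7.3 + 25 + 0.43 = 32.73
Vm = -1466.38 / 32.73 = -44.80 mV

-45 mV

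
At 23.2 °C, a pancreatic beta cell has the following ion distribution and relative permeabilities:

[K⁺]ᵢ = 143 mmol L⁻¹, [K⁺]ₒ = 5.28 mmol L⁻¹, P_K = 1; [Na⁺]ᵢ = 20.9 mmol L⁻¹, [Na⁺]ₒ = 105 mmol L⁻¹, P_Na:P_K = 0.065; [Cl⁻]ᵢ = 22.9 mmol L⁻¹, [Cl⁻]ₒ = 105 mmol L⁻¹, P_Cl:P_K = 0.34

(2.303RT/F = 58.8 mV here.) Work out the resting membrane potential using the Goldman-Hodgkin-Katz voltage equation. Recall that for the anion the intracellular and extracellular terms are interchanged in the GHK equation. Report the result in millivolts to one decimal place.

Vm = 58.8 · log₁₀[(Σ P·[cation]ₒ + Σ P·[anion]ᵢ) / (Σ P·[cation]ᵢ + Σ P·[anion]ₒ)]
Numerator = 1×5.28 + 0.065×105 + 0.34×22.9 = 19.89
Denominator = 1×143 + 0.065×20.9 + 0.34×105 = 180.1
Vm = 58.8 · log₁₀(0.11047) = 58.8 × (-0.9568) = -56.26 mV

-56.3 mV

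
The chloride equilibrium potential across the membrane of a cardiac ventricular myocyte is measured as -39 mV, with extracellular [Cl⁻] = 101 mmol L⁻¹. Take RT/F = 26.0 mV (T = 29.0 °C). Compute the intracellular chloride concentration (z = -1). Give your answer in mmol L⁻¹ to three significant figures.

22.5 mmol L⁻¹

Nernst: E = (26.0/-1) · ln([out]/[in]), so ln([out]/[in]) = -39.0 × -1 / 26.0 = 1.5000.
[out]/[in] = e^(1.5000) = 4.482.
[in] = 101 / 4.482 = 22.54 mmol L⁻¹.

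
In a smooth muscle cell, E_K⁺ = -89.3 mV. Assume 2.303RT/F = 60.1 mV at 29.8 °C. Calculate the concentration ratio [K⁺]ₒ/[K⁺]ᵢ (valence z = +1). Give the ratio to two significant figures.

0.033

log₁₀([out]/[in]) = E·z/(60.1) = -89.3 × 1 / 60.1 = -1.4859
[out]/[in] = 10^(-1.4859) = 0.03267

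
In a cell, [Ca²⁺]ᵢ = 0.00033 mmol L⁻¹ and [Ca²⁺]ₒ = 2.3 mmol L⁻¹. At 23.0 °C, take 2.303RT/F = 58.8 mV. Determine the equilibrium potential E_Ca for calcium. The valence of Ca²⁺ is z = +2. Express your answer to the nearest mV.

E = (58.8/z) · log₁₀([Ca²⁺]_out/[Ca²⁺]_in) with z = +2.
= (58.8/2) · log₁₀(2.3/0.00033) = 29.40 · log₁₀(6970)
= 29.40 · (3.8432) = 112.99 mV

113 mV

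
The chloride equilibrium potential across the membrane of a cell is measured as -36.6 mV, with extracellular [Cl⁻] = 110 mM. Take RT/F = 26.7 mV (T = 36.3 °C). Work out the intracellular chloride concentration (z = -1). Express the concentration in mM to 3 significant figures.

Nernst: E = (26.7/-1) · ln([out]/[in]), so ln([out]/[in]) = -36.6 × -1 / 26.7 = 1.3708.
[out]/[in] = e^(1.3708) = 3.938.
[in] = 110 / 3.938 = 27.93 mM.

27.9 mM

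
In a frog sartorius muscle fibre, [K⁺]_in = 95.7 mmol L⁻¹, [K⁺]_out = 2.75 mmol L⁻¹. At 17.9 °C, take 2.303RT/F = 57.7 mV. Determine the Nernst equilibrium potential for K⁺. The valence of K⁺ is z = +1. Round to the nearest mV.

E = (57.7/z) · log₁₀([K⁺]_out/[K⁺]_in) with z = +1.
= (57.7/1) · log₁₀(2.75/95.7) = 57.70 · log₁₀(0.02874)
= 57.70 · (-1.5416) = -88.95 mV

-89 mV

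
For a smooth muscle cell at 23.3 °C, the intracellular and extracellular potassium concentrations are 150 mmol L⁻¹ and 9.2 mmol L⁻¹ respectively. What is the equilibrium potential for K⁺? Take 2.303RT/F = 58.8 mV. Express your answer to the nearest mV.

-71 mV

E = (58.8/z) · log₁₀([K⁺]_out/[K⁺]_in) with z = +1.
= (58.8/1) · log₁₀(9.2/150) = 58.80 · log₁₀(0.06133)
= 58.80 · (-1.2123) = -71.28 mV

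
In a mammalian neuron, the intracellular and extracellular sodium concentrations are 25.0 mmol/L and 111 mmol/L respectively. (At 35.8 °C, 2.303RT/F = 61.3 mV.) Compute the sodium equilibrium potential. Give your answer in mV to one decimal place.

E = (61.3/z) · log₁₀([Na⁺]_out/[Na⁺]_in) with z = +1.
= (61.3/1) · log₁₀(111/25.0) = 61.30 · log₁₀(4.44)
= 61.30 · (0.6474) = 39.68 mV

39.7 mV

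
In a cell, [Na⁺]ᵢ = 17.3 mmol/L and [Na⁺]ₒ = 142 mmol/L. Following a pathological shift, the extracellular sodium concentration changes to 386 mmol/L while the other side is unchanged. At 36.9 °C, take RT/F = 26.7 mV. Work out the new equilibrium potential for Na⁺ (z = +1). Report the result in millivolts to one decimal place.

After the shift: [Na⁺]_out = 386, [Na⁺]_in = 17.3 mmol/L.
E_new = (26.7/1)·ln(386/17.3) = 26.70 · (3.1051) = 82.91 mV

82.9 mV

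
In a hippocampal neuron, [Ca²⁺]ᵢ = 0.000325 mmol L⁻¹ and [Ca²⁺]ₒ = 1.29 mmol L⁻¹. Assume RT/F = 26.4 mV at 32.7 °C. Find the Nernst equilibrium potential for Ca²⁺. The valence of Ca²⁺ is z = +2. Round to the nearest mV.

E = (26.4/z) · ln([Ca²⁺]_out/[Ca²⁺]_in) with z = +2.
= (26.4/2) · ln(1.29/0.000325) = 13.20 · ln(3969)
= 13.20 · (8.2863) = 109.38 mV

109 mV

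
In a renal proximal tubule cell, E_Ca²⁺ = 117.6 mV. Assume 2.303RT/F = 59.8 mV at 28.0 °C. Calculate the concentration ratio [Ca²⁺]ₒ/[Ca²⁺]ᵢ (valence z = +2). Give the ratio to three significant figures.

log₁₀([out]/[in]) = E·z/(59.8) = 117.6 × 2 / 59.8 = 3.9331
[out]/[in] = 10^(3.9331) = 8573

8570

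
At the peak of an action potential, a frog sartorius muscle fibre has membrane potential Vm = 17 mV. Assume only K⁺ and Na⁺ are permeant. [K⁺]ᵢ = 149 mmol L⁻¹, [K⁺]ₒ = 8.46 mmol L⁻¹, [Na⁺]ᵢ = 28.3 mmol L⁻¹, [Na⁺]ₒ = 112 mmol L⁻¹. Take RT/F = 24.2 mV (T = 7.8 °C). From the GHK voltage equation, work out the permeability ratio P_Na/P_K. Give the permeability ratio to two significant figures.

Let α = P_Na/P_K. GHK: Vm = 24.2·ln[(Kₒ + α·Naₒ)/(Kᵢ + α·Naᵢ)].
e^(Vm/24.2) = e^(17.0/24.2) = 2.0188
So 2.0188·(Kᵢ + α·Naᵢ) = Kₒ + α·Naₒ → α = (2.0188·149.0 − 8.46) / (112.0 − 2.0188·28.3)
α = (300.8 − 8.46) / (112.0 − 57.13) = 292.3/54.87 = 5.328

5.3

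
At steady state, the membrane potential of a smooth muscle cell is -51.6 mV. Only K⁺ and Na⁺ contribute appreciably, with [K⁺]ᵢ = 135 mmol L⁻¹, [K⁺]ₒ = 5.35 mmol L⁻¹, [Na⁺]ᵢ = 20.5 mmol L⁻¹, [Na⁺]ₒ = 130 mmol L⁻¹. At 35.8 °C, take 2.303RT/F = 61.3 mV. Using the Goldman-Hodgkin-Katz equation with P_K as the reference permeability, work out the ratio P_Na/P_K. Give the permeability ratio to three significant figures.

Let α = P_Na/P_K. GHK: Vm = 61.3·log₁₀[(Kₒ + α·Naₒ)/(Kᵢ + α·Naᵢ)].
10^(Vm/61.3) = 10^(-51.6/61.3) = 0.14396
So 0.14396·(Kᵢ + α·Naᵢ) = Kₒ + α·Naₒ → α = (0.14396·135.0 − 5.35) / (130.0 − 0.14396·20.5)
α = (19.43 − 5.35) / (130.0 − 2.951) = 14.08/127 = 0.1109

0.111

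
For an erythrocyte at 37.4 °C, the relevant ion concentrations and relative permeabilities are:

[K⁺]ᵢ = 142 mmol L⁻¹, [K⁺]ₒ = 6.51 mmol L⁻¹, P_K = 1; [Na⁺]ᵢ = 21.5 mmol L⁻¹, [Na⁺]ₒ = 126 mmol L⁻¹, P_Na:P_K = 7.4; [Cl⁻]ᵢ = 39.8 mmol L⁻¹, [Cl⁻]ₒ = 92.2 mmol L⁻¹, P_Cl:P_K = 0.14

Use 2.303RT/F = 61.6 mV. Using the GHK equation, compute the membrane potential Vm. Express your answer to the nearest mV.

Vm = 61.6 · log₁₀[(Σ P·[cation]ₒ + Σ P·[anion]ᵢ) / (Σ P·[cation]ᵢ + Σ P·[anion]ₒ)]
Numerator = 1×6.51 + 7.4×126 + 0.14×39.8 = 944.5
Denominator = 1×142 + 7.4×21.5 + 0.14×92.2 = 314
Vm = 61.6 · log₁₀(3.0078) = 61.6 × (0.4783) = 29.46 mV

29 mV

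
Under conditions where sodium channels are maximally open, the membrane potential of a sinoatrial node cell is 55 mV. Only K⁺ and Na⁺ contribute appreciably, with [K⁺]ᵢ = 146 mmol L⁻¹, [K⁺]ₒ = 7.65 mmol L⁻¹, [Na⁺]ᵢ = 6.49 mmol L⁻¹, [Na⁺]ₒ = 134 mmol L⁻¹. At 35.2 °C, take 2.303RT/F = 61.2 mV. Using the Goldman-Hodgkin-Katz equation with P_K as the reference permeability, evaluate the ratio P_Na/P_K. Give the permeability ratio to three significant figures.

Let α = P_Na/P_K. GHK: Vm = 61.2·log₁₀[(Kₒ + α·Naₒ)/(Kᵢ + α·Naᵢ)].
10^(Vm/61.2) = 10^(55.0/61.2) = 7.9194
So 7.9194·(Kᵢ + α·Naᵢ) = Kₒ + α·Naₒ → α = (7.9194·146.0 − 7.65) / (134.0 − 7.9194·6.49)
α = (1156 − 7.65) / (134.0 − 51.4) = 1149/82.6 = 13.9

13.9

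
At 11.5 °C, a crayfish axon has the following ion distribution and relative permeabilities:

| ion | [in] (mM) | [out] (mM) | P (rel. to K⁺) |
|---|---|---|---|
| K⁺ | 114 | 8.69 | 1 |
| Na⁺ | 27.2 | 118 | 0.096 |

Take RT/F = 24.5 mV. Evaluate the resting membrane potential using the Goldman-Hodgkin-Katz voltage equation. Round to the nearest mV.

-43 mV

Vm = 24.5 · ln[(Σ P·[cation]ₒ + Σ P·[anion]ᵢ) / (Σ P·[cation]ᵢ + Σ P·[anion]ₒ)]
Numerator = 1×8.69 + 0.096×118 = 20.02
Denominator = 1×114 + 0.096×27.2 = 116.6
Vm = 24.5 · ln(0.17166) = 24.5 × (-1.7622) = -43.17 mV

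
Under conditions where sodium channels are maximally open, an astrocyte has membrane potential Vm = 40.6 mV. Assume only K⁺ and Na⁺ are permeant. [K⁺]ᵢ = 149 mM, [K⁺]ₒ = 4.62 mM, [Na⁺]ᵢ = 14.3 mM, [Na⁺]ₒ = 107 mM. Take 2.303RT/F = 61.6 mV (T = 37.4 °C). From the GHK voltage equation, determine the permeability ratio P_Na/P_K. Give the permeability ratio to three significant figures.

16.2

Let α = P_Na/P_K. GHK: Vm = 61.6·log₁₀[(Kₒ + α·Naₒ)/(Kᵢ + α·Naᵢ)].
10^(Vm/61.6) = 10^(40.6/61.6) = 4.5613
So 4.5613·(Kᵢ + α·Naᵢ) = Kₒ + α·Naₒ → α = (4.5613·149.0 − 4.62) / (107.0 − 4.5613·14.3)
α = (679.6 − 4.62) / (107.0 − 65.23) = 675/41.77 = 16.16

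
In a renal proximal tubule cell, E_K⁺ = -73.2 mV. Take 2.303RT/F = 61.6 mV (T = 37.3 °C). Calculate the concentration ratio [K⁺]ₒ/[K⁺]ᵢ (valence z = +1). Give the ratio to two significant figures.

log₁₀([out]/[in]) = E·z/(61.6) = -73.2 × 1 / 61.6 = -1.1883
[out]/[in] = 10^(-1.1883) = 0.06482

0.065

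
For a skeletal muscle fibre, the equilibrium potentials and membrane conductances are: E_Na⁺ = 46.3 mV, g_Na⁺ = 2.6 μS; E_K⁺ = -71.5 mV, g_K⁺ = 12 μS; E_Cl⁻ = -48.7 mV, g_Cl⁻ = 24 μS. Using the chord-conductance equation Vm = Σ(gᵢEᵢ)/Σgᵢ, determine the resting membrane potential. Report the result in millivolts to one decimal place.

-49.4 mV

Σ gᵢEᵢ = 2.6·(46.3) + 12·(-71.5) + 24·(-48.7) = -1906.42
Σ gᵢ = 2.6 + 12 + 24 = 38.6
Vm = -1906.42 / 38.6 = -49.39 mV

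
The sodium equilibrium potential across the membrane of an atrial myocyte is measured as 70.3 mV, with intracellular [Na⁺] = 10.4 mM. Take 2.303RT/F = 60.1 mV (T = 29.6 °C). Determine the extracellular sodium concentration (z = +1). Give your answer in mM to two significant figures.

150 mM

Nernst: E = (60.1/1) · log₁₀([out]/[in]), so log₁₀([out]/[in]) = 70.3 × 1 / 60.1 = 1.1697.
[out]/[in] = 10^(1.1697) = 14.78.
[out] = 14.78 × 10.4 = 153.7 mM.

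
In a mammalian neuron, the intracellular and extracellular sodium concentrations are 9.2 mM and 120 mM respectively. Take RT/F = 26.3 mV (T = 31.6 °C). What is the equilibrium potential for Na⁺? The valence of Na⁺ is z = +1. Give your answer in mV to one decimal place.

67.5 mV

E = (26.3/z) · ln([Na⁺]_out/[Na⁺]_in) with z = +1.
= (26.3/1) · ln(120/9.2) = 26.30 · ln(13.04)
= 26.30 · (2.5683) = 67.55 mV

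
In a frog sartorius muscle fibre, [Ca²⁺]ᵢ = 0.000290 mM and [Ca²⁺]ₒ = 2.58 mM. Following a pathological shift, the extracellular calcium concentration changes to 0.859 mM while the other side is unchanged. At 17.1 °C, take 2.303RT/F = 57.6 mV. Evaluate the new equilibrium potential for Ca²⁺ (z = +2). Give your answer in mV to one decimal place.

100.0 mV

After the shift: [Ca²⁺]_out = 0.859, [Ca²⁺]_in = 0.000290 mM.
E_new = (57.6/2)·log₁₀(0.859/0.000290) = 28.80 · (3.4716) = 99.98 mV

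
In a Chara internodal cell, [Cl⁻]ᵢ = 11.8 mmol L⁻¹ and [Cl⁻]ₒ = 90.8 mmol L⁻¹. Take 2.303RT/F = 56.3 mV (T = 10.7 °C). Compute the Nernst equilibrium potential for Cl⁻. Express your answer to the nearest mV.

E = (56.3/z) · log₁₀([Cl⁻]_out/[Cl⁻]_in) with z = -1.
For an anion, dividing by z = -1 reverses the sign.
= (56.3/-1) · log₁₀(90.8/11.8) = -56.30 · log₁₀(7.695)
= -56.30 · (0.8862) = -49.89 mV

-50 mV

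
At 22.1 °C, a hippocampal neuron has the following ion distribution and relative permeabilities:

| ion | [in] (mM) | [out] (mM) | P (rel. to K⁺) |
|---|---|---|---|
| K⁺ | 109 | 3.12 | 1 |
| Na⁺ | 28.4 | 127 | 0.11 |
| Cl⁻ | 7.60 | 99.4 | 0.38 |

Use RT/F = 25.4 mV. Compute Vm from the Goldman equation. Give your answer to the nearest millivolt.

-51 mV

Vm = 25.4 · ln[(Σ P·[cation]ₒ + Σ P·[anion]ᵢ) / (Σ P·[cation]ᵢ + Σ P·[anion]ₒ)]
Numerator = 1×3.12 + 0.11×127 + 0.38×7.60 = 19.98
Denominator = 1×109 + 0.11×28.4 + 0.38×99.4 = 149.9
Vm = 25.4 · ln(0.13328) = 25.4 × (-2.0153) = -51.19 mV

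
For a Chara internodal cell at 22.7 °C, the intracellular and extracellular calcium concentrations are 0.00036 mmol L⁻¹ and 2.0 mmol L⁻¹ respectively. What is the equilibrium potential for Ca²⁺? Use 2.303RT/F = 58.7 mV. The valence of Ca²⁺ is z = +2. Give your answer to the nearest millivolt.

110 mV

E = (58.7/z) · log₁₀([Ca²⁺]_out/[Ca²⁺]_in) with z = +2.
= (58.7/2) · log₁₀(2.0/0.00036) = 29.35 · log₁₀(5556)
= 29.35 · (3.7447) = 109.91 mV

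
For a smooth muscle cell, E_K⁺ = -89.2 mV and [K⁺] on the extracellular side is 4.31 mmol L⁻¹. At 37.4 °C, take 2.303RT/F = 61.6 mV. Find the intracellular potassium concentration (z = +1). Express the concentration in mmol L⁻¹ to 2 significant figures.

120 mmol L⁻¹

Nernst: E = (61.6/1) · log₁₀([out]/[in]), so log₁₀([out]/[in]) = -89.2 × 1 / 61.6 = -1.4481.
[out]/[in] = 10^(-1.4481) = 0.03564.
[in] = 4.31 / 0.03564 = 120.9 mmol L⁻¹.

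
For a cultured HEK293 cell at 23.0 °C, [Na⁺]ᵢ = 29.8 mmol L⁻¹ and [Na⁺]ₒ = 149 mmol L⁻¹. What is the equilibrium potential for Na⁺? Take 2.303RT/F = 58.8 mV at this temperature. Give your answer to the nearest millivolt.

41 mV

E = (58.8/z) · log₁₀([Na⁺]_out/[Na⁺]_in) with z = +1.
= (58.8/1) · log₁₀(149/29.8) = 58.80 · log₁₀(5)
= 58.80 · (0.6990) = 41.10 mV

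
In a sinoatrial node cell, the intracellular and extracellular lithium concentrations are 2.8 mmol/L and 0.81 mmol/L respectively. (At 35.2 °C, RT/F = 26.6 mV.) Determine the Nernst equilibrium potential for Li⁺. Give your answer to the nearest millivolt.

-33 mV

E = (26.6/z) · ln([Li⁺]_out/[Li⁺]_in) with z = +1.
= (26.6/1) · ln(0.81/2.8) = 26.60 · ln(0.2893)
= 26.60 · (-1.2403) = -32.99 mV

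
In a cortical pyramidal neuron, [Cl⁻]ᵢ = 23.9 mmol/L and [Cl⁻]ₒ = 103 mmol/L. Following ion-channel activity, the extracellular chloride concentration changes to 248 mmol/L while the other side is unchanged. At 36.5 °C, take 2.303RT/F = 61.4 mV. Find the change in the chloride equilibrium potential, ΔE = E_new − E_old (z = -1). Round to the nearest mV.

-23 mV

E_old = (61.4/-1)·log₁₀(103/23.9) = -38.95 mV
E_new = (61.4/-1)·log₁₀(248/23.9) = -62.39 mV
ΔE = -62.39 − (-38.95) = -23.43 mV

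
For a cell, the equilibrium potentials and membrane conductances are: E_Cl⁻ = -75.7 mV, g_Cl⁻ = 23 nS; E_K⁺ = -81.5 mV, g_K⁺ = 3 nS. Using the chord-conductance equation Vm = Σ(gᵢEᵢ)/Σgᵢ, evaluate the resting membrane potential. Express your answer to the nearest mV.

Σ gᵢEᵢ = 23·(-75.7) + 3·(-81.5) = -1985.60
Σ gᵢ = 23 + 3 = 26
Vm = -1985.60 / 26 = -76.37 mV

-76 mV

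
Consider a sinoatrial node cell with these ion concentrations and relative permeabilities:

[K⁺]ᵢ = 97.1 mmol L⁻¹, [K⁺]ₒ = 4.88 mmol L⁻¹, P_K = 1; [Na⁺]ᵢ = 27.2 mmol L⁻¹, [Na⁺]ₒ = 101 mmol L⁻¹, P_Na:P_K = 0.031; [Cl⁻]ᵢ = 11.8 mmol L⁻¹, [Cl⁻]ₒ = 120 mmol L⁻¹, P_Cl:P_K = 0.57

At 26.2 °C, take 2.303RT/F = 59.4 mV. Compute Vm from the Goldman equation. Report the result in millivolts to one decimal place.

-62.5 mV

Vm = 59.4 · log₁₀[(Σ P·[cation]ₒ + Σ P·[anion]ᵢ) / (Σ P·[cation]ᵢ + Σ P·[anion]ₒ)]
Numerator = 1×4.88 + 0.031×101 + 0.57×11.8 = 14.74
Denominator = 1×97.1 + 0.031×27.2 + 0.57×120 = 166.3
Vm = 59.4 · log₁₀(0.088594) = 59.4 × (-1.0526) = -62.52 mV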